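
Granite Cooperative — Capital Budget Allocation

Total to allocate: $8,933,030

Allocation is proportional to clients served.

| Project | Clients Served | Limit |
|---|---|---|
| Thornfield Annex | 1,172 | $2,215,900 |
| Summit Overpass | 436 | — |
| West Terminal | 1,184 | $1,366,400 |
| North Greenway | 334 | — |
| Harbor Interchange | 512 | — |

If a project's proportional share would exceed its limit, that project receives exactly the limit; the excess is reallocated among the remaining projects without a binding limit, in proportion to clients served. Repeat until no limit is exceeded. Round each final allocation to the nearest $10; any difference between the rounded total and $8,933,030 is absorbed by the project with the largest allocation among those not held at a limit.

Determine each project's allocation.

Clients served total: 3,638.
Proportional shares (ignoring caps): Thornfield Annex 2,877,820.55; Summit Overpass 1,070,588.53; West Terminal 2,907,286.29; North Greenway 820,129.75; Harbor Interchange 1,257,204.88.
Cap binds for Thornfield Annex ($2,215,900), West Terminal ($1,366,400); residual $5,350,730 reallocated over remaining clients served 1,282.
Shares after redistribution: Summit Overpass 1,819,749.05 → $1,819,750; North Greenway 1,394,027.94 → $1,394,030; Harbor Interchange 2,136,953.01 → $2,136,950.

Thornfield Annex: $2,215,900 · Summit Overpass: $1,819,750 · West Terminal: $1,366,400 · North Greenway: $1,394,030 · Harbor Interchange: $2,136,950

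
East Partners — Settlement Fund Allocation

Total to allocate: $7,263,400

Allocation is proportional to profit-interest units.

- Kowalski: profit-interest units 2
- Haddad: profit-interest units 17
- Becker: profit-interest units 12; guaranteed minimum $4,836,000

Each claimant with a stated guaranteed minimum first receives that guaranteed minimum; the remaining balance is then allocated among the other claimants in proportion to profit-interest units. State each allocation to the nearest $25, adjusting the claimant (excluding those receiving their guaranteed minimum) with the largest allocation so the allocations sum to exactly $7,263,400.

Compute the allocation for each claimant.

Fund the minimums — Becker $4,836,000. Residual $2,427,400.
Residual split over remaining profit-interest units 19: Kowalski 255,515.79 → $255,525; Haddad 2,171,884.21 → $2,171,875.

Kowalski: $255,525; Haddad: $2,171,875; Becker: $4,836,000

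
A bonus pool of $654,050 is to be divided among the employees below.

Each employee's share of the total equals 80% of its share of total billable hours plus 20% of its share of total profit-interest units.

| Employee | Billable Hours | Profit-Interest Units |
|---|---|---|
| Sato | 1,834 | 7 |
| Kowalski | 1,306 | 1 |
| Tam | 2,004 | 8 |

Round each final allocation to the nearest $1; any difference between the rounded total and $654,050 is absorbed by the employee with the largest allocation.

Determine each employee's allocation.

Totals — billable hours 5,144, profit-interest units 16.
Blended shares (80% billable hours + 20% profit-interest units): Sato 0.3727; Kowalski 0.2156; Tam 0.4117.
Proportional shares: Sato 243,781.12; Kowalski 141,020.00; Tam 269,248.89.
At nearest $1: Sato $243,781; Kowalski $141,020; Tam $269,249. Sum = $654,050.
Sum already equals the total — no adjustment.

Sato: $243,781; Kowalski: $141,020; Tam: $269,249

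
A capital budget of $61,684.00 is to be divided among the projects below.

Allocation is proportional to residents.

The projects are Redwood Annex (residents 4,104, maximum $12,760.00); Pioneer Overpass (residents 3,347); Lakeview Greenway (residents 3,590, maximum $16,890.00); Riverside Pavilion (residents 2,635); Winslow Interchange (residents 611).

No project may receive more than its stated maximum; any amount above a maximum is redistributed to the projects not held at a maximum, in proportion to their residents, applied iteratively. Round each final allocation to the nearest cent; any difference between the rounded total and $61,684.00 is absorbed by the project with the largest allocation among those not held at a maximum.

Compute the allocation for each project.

Redwood Annex: $12,760.00 · Pioneer Overpass: $16,262.37 · Lakeview Greenway: $16,890.00 · Riverside Pavilion: $12,802.91 · Winslow Interchange: $2,968.72

Residents total: 14,287.
Unconstrained shares: Redwood Annex 17,718.9848; Pioneer Overpass 14,450.6438; Lakeview Greenway 15,499.7942; Riverside Pavilion 11,376.5899; Winslow Interchange 2,637.9873.
Cap binds for Redwood Annex ($12,760.00); remaining pool $48,924.00 reallocated over remaining residents 10,183.
Cap binds for Lakeview Greenway ($16,890.00); remaining pool $32,034.00 reallocated over remaining residents 6,593.
Redistributed shares: Pioneer Overpass 16,262.3689 → $16,262.37; Riverside Pavilion 12,802.9107 → $12,802.91; Winslow Interchange 2,968.7205 → $2,968.72.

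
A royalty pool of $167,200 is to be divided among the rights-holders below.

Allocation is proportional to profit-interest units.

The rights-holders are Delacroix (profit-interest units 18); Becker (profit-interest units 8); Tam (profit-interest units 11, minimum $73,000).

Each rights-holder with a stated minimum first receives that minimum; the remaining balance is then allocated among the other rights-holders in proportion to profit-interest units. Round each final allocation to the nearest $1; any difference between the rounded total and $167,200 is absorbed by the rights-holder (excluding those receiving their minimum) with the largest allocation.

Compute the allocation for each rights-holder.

Delacroix: $65,215 | Becker: $28,985 | Tam: $73,000

Fund the minimums — Tam $73,000. Remaining pool $94,200.
Remaining pool split over remaining profit-interest units 26: Delacroix 65,215.38 → $65,215; Becker 28,984.62 → $28,985.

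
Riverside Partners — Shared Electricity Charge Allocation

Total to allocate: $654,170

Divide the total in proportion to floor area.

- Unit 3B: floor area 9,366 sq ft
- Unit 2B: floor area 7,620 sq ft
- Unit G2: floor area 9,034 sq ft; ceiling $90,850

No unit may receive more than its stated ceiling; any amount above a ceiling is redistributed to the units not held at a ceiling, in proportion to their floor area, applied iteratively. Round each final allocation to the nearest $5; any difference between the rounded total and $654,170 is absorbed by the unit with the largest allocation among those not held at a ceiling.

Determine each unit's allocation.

Unit 3B: $310,610 · Unit 2B: $252,710 · Unit G2: $90,850

Sum of floor area: 26,020.
Proportional shares (ignoring caps): Unit 3B 235,471.03; Unit 2B 191,574.77; Unit G2 227,124.20.
Capped: Unit G2 ($90,850); residual $563,320 reallocated over remaining floor area 16,986.
Redistributed shares: Unit 3B 310,611.98 → $310,610; Unit 2B 252,708.02 → $252,710.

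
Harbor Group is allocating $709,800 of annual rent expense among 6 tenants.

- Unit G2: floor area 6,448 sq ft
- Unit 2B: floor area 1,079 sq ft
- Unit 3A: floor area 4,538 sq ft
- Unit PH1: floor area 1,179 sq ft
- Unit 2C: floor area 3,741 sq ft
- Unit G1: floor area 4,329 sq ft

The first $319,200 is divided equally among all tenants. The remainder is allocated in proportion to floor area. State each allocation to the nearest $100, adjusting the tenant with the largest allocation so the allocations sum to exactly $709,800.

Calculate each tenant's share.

$319,200 shared equally gives $53,200 per tenant.
Remainder $390,600 by floor area (total 21,314): Unit G2 118,165.94 → $118,200; Unit 2B 19,773.74 → $19,800; Unit 3A 83,163.31 → $83,200; Unit PH1 21,606.33 → $21,600; Unit 2C 68,557.50 → $68,600; Unit G1 79,333.18 → $79,300.
Rounding difference −$100 on remainder applied to Unit G2.
Totals: Unit G2 $53,200 + $118,100 = $171,300; Unit 2B $53,200 + $19,800 = $73,000; Unit 3A $53,200 + $83,200 = $136,400; Unit PH1 $53,200 + $21,600 = $74,800; Unit 2C $53,200 + $68,600 = $121,800; Unit G1 $53,200 + $79,300 = $132,500.

Unit G2: $171,300 | Unit 2B: $73,000 | Unit 3A: $136,400 | Unit PH1: $74,800 | Unit 2C: $121,800 | Unit G1: $132,500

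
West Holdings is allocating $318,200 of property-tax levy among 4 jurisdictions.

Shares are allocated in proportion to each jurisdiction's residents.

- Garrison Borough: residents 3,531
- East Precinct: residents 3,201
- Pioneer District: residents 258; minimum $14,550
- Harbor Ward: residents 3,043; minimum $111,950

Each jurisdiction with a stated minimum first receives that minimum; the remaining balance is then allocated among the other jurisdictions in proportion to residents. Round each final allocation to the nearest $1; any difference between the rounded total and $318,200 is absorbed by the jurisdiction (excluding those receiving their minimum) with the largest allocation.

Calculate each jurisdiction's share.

Garrison Borough: $100,549; East Precinct: $91,151; Pioneer District: $14,550; Harbor Ward: $111,950

Guaranteed amounts: Pioneer District $14,550; Harbor Ward $111,950. Balance $191,700.
Balance split over remaining residents 6,732: Garrison Borough 100,548.53 → $100,549; East Precinct 91,151.47 → $91,151.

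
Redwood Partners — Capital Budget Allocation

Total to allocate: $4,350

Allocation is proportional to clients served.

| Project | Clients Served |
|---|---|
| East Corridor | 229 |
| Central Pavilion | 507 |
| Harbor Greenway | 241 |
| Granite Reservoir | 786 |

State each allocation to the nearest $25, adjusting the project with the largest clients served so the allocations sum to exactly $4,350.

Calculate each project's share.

East Corridor: $575 · Central Pavilion: $1,250 · Harbor Greenway: $600 · Granite Reservoir: $1,925

Clients served total: 229 + 507 + 241 + 786 = 1,763.
Unrounded shares: East Corridor 565.03; Central Pavilion 1,250.96; Harbor Greenway 594.64; Granite Reservoir 1,939.36.
At nearest $25: East Corridor $575; Central Pavilion $1,250; Harbor Greenway $600; Granite Reservoir $1,950. Sum = $4,375.
Difference $4,350 − $4,375 = −$25 applied to largest clients served (Granite Reservoir): Granite Reservoir becomes $1,925.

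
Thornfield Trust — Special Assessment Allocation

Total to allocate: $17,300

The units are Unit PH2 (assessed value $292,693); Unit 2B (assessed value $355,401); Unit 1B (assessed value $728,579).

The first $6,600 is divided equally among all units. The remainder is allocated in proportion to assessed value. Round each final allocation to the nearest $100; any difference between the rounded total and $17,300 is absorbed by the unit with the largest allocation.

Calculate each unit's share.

Unit PH2: $4,500; Unit 2B: $5,000; Unit 1B: $7,800

First tranche $6,600 split equally: $2,200 each.
Remainder $10,700 by assessed value (total 1,376,673): Unit PH2 2,274.92 → $2,300; Unit 2B 2,762.30 → $2,800; Unit 1B 5,662.78 → $5,700.
Rounding difference −$100 on remainder applied to Unit 1B.
Totals: Unit PH2 $2,200 + $2,300 = $4,500; Unit 2B $2,200 + $2,800 = $5,000; Unit 1B $2,200 + $5,600 = $7,800.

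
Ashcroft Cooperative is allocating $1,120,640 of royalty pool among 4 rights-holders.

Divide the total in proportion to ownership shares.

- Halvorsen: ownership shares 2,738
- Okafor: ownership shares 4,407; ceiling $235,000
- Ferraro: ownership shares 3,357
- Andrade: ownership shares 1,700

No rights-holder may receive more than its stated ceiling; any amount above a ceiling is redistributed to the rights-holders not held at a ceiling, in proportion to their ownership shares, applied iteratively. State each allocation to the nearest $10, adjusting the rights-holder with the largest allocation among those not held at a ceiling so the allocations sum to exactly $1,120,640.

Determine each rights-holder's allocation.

Halvorsen: $311,080 · Okafor: $235,000 · Ferraro: $381,410 · Andrade: $193,150

Sum of ownership shares: 12,202.
Proportional shares (ignoring caps): Halvorsen 251,459.79; Okafor 404,741.88; Ferraro 308,309.17; Andrade 156,129.16.
Held at cap: Okafor ($235,000); remaining pool $885,640 reallocated over remaining ownership shares 7,795.
Redistributed shares: Halvorsen 311,081.76 → $311,080; Ferraro 381,410.32 → $381,410; Andrade 193,147.92 → $193,150.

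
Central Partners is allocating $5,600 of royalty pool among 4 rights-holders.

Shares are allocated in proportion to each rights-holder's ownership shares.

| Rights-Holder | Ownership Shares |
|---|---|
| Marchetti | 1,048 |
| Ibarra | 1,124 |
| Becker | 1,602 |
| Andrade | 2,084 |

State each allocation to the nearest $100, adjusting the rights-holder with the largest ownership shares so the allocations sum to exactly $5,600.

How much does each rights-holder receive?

Marchetti: $1,000; Ibarra: $1,100; Becker: $1,500; Andrade: $2,000

Combined ownership shares = 1,048 + 1,124 + 1,602 + 2,084 = 5,858.
Raw shares: Marchetti 1,001.84; Ibarra 1,074.50; Becker 1,531.44; Andrade 1,992.22.
After rounding ($100): Marchetti $1,000; Ibarra $1,100; Becker $1,500; Andrade $2,000. Sum = $5,600.
No rounding difference to absorb.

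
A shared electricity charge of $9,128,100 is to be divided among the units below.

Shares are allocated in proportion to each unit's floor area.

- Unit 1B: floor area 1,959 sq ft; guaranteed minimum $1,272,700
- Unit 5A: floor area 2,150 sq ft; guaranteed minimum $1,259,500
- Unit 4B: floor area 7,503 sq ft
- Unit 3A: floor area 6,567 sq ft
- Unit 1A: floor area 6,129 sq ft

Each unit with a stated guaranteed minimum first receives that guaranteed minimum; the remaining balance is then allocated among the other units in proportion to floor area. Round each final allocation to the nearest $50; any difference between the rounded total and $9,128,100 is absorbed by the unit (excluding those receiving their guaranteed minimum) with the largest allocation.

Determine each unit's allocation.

Unit 1B: $1,272,700 · Unit 5A: $1,259,500 · Unit 4B: $2,450,050 · Unit 3A: $2,144,450 · Unit 1A: $2,001,400

Minimums first: Unit 1B $1,272,700; Unit 5A $1,259,500. Residual $6,595,900.
Residual split over remaining floor area 20,199: Unit 4B 2,450,073.65 → $2,450,050; Unit 3A 2,144,426.72 → $2,144,450; Unit 1A 2,001,399.63 → $2,001,400.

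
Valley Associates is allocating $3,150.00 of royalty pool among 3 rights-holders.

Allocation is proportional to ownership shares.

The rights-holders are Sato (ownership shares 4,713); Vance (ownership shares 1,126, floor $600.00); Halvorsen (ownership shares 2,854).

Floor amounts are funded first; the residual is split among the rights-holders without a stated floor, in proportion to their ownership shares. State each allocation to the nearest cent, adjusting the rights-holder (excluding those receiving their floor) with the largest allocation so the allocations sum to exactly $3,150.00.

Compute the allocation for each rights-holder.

Guaranteed amounts: Vance $600.00. Balance $2,550.00.
Balance split over remaining ownership shares 7,567: Sato 1,588.2318 → $1,588.23; Halvorsen 961.7682 → $961.77.

Sato: $1,588.23 · Vance: $600.00 · Halvorsen: $961.77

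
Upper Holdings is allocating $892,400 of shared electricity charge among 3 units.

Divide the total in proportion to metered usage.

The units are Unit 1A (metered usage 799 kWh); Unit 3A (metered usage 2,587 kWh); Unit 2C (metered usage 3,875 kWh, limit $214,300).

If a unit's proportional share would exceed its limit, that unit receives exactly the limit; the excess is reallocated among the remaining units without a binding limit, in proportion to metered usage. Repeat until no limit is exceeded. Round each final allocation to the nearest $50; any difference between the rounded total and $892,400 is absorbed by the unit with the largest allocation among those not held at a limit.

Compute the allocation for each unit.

Sum of metered usage: 7,261.
Unconstrained shares: Unit 1A 98,199.64; Unit 3A 317,950.53; Unit 2C 476,249.83.
Held at cap: Unit 2C ($214,300); balance $678,100 reallocated over remaining metered usage 3,386.
Redistributed shares: Unit 1A 160,012.37 → $160,000; Unit 3A 518,087.63 → $518,100.

Unit 1A: $160,000 | Unit 3A: $518,100 | Unit 2C: $214,300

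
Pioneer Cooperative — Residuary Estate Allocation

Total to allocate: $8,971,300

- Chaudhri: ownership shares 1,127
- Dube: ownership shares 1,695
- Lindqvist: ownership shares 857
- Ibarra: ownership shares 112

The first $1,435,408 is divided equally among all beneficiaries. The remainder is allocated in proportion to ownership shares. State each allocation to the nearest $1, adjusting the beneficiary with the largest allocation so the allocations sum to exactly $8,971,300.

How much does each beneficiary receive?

$1,435,408 shared equally gives $358,852 per beneficiary.
Remainder $7,535,892 by ownership shares (total 3,791): Chaudhri 2,240,292.87 → $2,240,293; Dube 3,369,384.58 → $3,369,385; Lindqvist 1,703,576.75 → $1,703,577; Ibarra 222,637.80 → $222,638.
Rounding difference −$1 on remainder applied to Dube.
Totals: Chaudhri $358,852 + $2,240,293 = $2,599,145; Dube $358,852 + $3,369,384 = $3,728,236; Lindqvist $358,852 + $1,703,577 = $2,062,429; Ibarra $358,852 + $222,638 = $581,490.

Chaudhri: $2,599,145 · Dube: $3,728,236 · Lindqvist: $2,062,429 · Ibarra: $581,490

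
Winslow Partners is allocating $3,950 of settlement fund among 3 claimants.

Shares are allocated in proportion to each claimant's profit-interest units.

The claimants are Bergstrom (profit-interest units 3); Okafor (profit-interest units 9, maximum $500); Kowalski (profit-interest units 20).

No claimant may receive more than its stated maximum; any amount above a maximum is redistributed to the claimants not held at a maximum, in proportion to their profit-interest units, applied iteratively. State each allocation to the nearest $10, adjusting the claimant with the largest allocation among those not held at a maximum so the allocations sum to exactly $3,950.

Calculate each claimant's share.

Profit-interest units total: 32.
Unconstrained shares: Bergstrom 370.31; Okafor 1,110.94; Kowalski 2,468.75.
Capped: Okafor ($500); residual $3,450 reallocated over remaining profit-interest units 23.
Remaining shares: Bergstrom 450.00 → $450; Kowalski 3,000.00 → $3,000.

Bergstrom: $450 | Okafor: $500 | Kowalski: $3,000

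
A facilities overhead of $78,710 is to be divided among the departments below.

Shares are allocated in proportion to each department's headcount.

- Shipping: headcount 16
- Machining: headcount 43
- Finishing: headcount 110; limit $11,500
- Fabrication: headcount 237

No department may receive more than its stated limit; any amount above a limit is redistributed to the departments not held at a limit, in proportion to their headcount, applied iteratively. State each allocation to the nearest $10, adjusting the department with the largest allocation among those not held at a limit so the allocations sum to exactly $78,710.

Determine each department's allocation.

Shipping: $3,630 · Machining: $9,760 · Finishing: $11,500 · Fabrication: $53,820

Combined headcount = 406.
Unconstrained shares: Shipping 3,101.87; Machining 8,336.28; Finishing 21,325.37; Fabrication 45,946.48.
Capped: Finishing ($11,500); residual $67,210 reallocated over remaining headcount 296.
Shares after redistribution: Shipping 3,632.97 → $3,630; Machining 9,763.61 → $9,760; Fabrication 53,813.41 → $53,810.
Rounding difference +$10 applied to Fabrication → $53,820.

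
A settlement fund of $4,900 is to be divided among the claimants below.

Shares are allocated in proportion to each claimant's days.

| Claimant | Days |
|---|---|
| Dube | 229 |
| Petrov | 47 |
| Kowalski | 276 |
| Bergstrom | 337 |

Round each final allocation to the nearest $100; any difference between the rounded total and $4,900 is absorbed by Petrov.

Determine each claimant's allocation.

Sum of days: 889.
Raw shares: Dube 229/889 × $4,900 = 1,262.20; Petrov 47/889 × $4,900 = 259.06; Kowalski 276/889 × $4,900 = 1,521.26; Bergstrom 337/889 × $4,900 = 1,857.48.
At nearest $100: Dube $1,300; Petrov $300; Kowalski $1,500; Bergstrom $1,900. Sum = $5,000.
Difference $4,900 − $5,000 = −$100 applied to Petrov: Petrov becomes $200.

Dube: $1,300 · Petrov: $200 · Kowalski: $1,500 · Bergstrom: $1,900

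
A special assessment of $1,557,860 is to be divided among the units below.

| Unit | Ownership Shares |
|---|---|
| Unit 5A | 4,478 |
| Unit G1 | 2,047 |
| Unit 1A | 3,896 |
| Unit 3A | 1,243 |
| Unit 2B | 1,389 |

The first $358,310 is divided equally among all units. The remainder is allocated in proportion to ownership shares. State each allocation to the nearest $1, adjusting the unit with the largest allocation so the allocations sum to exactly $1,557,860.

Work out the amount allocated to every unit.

Unit 5A: $483,183; Unit G1: $259,778; Unit 1A: $429,698; Unit 3A: $185,892; Unit 2B: $199,309

Equal tier: $358,310 ÷ 5 = $71,662 apiece.
Remainder $1,199,550 by ownership shares (total 13,053): Unit 5A 411,521.10 → $411,521; Unit G1 188,116.05 → $188,116; Unit 1A 358,036.22 → $358,036; Unit 3A 114,229.73 → $114,230; Unit 2B 127,646.90 → $127,647.
Totals: Unit 5A $71,662 + $411,521 = $483,183; Unit G1 $71,662 + $188,116 = $259,778; Unit 1A $71,662 + $358,036 = $429,698; Unit 3A $71,662 + $114,230 = $185,892; Unit 2B $71,662 + $127,647 = $199,309.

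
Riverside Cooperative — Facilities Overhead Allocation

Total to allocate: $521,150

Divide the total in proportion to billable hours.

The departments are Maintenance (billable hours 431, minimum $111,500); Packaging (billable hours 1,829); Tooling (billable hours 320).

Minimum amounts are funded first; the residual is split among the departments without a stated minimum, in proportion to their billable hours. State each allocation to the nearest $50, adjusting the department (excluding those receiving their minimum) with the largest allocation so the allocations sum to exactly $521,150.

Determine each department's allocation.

Guaranteed amounts: Maintenance $111,500. Balance $409,650.
Balance split over remaining billable hours 2,149: Packaging 348,650.47 → $348,650; Tooling 60,999.53 → $61,000.

Maintenance: $111,500; Packaging: $348,650; Tooling: $61,000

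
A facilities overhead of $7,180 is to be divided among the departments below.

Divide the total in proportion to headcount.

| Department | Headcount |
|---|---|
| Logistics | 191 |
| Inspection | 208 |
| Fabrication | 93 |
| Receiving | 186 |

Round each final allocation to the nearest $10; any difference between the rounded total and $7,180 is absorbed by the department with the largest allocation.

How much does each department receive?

Sum of headcount: 678.
Unrounded shares: Logistics 191/678 × $7,180 = 2,022.68; Inspection 208/678 × $7,180 = 2,202.71; Fabrication 93/678 × $7,180 = 984.87; Receiving 186/678 × $7,180 = 1,969.73.
At nearest $10: Logistics $2,020; Inspection $2,200; Fabrication $980; Receiving $1,970. Sum = $7,170.
Difference $7,180 − $7,170 = +$10 applied to largest allocation (Inspection): Inspection becomes $2,210.

Logistics: $2,020 | Inspection: $2,210 | Fabrication: $980 | Receiving: $1,970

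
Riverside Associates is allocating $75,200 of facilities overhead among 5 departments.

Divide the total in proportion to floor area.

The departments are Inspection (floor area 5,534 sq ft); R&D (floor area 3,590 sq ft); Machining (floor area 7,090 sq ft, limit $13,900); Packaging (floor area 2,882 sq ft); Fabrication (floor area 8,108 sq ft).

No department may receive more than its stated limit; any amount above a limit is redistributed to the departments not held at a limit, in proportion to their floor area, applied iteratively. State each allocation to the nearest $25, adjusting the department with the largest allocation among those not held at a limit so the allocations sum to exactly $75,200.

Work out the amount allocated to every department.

Inspection: $16,875 · R&D: $10,950 · Machining: $13,900 · Packaging: $8,775 · Fabrication: $24,700

Sum of floor area: 27,204.
Pro-rata shares before constraints: Inspection 15,297.63; R&D 9,923.83; Machining 19,598.88; Packaging 7,966.71; Fabrication 22,412.94.
Held at cap: Machining ($13,900); remaining pool $61,300 reallocated over remaining floor area 20,114.
Shares after redistribution: Inspection 16,865.58 → $16,875; R&D 10,940.99 → $10,950; Packaging 8,783.27 → $8,775; Fabrication 24,710.17 → $24,700.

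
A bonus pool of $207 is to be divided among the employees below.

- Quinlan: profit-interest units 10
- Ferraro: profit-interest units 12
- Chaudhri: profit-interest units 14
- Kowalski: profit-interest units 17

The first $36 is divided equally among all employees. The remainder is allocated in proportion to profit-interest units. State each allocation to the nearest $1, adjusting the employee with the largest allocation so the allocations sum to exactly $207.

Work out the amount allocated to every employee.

$36 shared equally gives $9 per employee.
Remainder $171 by profit-interest units (total 53): Quinlan 32.26 → $32; Ferraro 38.72 → $39; Chaudhri 45.17 → $45; Kowalski 54.85 → $55.
Totals: Quinlan $9 + $32 = $41; Ferraro $9 + $39 = $48; Chaudhri $9 + $45 = $54; Kowalski $9 + $55 = $64.

Quinlan: $41 · Ferraro: $48 · Chaudhri: $54 · Kowalski: $64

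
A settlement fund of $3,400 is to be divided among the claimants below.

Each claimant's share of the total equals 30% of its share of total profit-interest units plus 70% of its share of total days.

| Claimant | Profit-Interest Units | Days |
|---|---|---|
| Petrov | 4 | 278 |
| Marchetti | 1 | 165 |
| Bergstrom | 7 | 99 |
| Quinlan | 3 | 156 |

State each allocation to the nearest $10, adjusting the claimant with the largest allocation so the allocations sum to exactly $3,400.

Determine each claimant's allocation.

Petrov: $1,220 · Marchetti: $630 · Bergstrom: $810 · Quinlan: $740

Profit-interest units total 15; days total 698.
Composite weights (30% profit-interest units + 70% days): Petrov 0.3588; Marchetti 0.1855; Bergstrom 0.2393; Quinlan 0.2164.
Pro-rata amounts: Petrov 1,219.91; Marchetti 630.61; Bergstrom 813.56; Quinlan 735.92.
Rounded to nearest $10: Petrov $1,220; Marchetti $630; Bergstrom $810; Quinlan $740. Sum = $3,400.
No rounding difference to absorb.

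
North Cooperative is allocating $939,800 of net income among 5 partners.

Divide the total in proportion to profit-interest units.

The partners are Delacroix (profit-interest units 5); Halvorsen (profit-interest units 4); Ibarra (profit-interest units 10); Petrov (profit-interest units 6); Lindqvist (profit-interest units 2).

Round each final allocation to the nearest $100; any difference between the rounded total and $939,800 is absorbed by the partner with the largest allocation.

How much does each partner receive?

Delacroix: $174,000 | Halvorsen: $139,200 | Ibarra: $348,200 | Petrov: $208,800 | Lindqvist: $69,600

Sum of profit-interest units: 27.
Raw shares: Delacroix 5/27 × $939,800 = 174,037.04; Halvorsen 4/27 × $939,800 = 139,229.63; Ibarra 10/27 × $939,800 = 348,074.07; Petrov 6/27 × $939,800 = 208,844.44; Lindqvist 2/27 × $939,800 = 69,614.81.
Rounded to nearest $100: Delacroix $174,000; Halvorsen $139,200; Ibarra $348,100; Petrov $208,800; Lindqvist $69,600. Sum = $939,700.
Difference $939,800 − $939,700 = +$100 applied to largest allocation (Ibarra): Ibarra becomes $348,200.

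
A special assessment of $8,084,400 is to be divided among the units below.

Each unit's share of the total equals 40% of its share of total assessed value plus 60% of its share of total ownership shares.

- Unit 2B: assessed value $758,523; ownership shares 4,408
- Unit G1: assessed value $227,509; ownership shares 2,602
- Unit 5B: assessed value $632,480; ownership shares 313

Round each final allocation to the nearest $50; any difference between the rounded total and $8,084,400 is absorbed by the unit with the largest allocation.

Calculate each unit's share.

Totals — assessed value 1,618,512, ownership shares 7,323.
Combined weights (40% assessed value + 60% ownership shares): Unit 2B 0.5486; Unit G1 0.2694; Unit 5B 0.1820.
Proportional shares: Unit 2B 4,435,306.17; Unit G1 2,178,083.06; Unit 5B 1,471,010.77.
After rounding ($50): Unit 2B $4,435,300; Unit G1 $2,178,100; Unit 5B $1,471,000. Sum = $8,084,400.
Sum already equals the total — no adjustment.

Unit 2B: $4,435,300 | Unit G1: $2,178,100 | Unit 5B: $1,471,000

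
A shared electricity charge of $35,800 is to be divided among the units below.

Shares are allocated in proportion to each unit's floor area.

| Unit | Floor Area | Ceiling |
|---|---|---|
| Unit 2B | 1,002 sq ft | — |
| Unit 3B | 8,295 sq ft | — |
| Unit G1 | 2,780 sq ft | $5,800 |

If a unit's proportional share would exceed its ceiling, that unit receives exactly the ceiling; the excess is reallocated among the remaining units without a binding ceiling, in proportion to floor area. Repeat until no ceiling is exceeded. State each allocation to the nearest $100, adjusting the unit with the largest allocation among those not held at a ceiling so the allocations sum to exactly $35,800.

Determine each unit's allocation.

Unit 2B: $3,200; Unit 3B: $26,800; Unit G1: $5,800

Sum of floor area: 12,077.
Pro-rata shares before constraints: Unit 2B 2,970.24; Unit 3B 24,588.97; Unit G1 8,240.79.
Capped: Unit G1 ($5,800); residual $30,000 reallocated over remaining floor area 9,297.
Redistributed shares: Unit 2B 3,233.30 → $3,200; Unit 3B 26,766.70 → $26,800.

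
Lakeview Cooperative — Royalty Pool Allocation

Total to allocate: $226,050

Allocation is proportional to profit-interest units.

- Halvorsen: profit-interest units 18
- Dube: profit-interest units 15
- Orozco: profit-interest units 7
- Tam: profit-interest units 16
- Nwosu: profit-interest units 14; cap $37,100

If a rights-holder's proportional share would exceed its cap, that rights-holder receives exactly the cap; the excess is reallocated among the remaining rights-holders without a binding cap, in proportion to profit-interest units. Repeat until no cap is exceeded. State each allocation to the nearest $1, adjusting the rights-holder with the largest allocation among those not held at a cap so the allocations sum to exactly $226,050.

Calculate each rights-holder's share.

Total profit-interest units = 70.
Proportional shares (ignoring caps): Halvorsen 58,127.14; Dube 48,439.29; Orozco 22,605.00; Tam 51,668.57; Nwosu 45,210.00.
Cap binds for Nwosu ($37,100); balance $188,950 reallocated over remaining profit-interest units 56.
Redistributed shares: Halvorsen 60,733.93 → $60,734; Dube 50,611.61 → $50,612; Orozco 23,618.75 → $23,619; Tam 53,985.71 → $53,986.
Rounding difference −$1 applied to Halvorsen → $60,733.

Halvorsen: $60,733 · Dube: $50,612 · Orozco: $23,619 · Tam: $53,986 · Nwosu: $37,100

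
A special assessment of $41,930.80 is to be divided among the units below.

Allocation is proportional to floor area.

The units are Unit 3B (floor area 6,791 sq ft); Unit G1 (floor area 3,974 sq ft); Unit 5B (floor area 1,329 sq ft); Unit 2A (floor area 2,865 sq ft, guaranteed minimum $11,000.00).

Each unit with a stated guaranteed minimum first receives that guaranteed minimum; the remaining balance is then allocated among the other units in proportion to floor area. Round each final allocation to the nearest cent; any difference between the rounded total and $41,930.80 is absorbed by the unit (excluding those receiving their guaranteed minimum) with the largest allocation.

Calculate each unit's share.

Minimums first: Unit 2A $11,000.00. Residual $30,930.80.
Residual split over remaining floor area 12,094: Unit 3B 17,368.2043 → $17,368.20; Unit G1 10,163.6348 → $10,163.63; Unit 5B 3,398.9609 → $3,398.96.
Rounding difference +$0.01 applied to Unit 3B → $17,368.21.

Unit 3B: $17,368.21 | Unit G1: $10,163.63 | Unit 5B: $3,398.96 | Unit 2A: $11,000.00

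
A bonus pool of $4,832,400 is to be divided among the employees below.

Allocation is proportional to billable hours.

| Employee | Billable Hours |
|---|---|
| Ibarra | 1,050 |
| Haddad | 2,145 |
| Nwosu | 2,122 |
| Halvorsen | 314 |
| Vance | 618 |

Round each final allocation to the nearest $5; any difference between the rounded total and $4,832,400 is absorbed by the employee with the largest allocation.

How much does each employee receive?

Ibarra: $811,975; Haddad: $1,658,740; Nwosu: $1,640,960; Halvorsen: $242,820; Vance: $477,905

Total billable hours = 6,249.
Unrounded shares: Ibarra 1,050/6,249 × $4,832,400 = 811,973.12; Haddad 2,145/6,249 × $4,832,400 = 1,658,745.08; Nwosu 2,122/6,249 × $4,832,400 = 1,640,959.00; Halvorsen 314/6,249 × $4,832,400 = 242,818.63; Vance 618/6,249 × $4,832,400 = 477,904.18.
After rounding ($5): Ibarra $811,975; Haddad $1,658,745; Nwosu $1,640,960; Halvorsen $242,820; Vance $477,905. Sum = $4,832,405.
Difference $4,832,400 − $4,832,405 = −$5 applied to largest allocation (Haddad): Haddad becomes $1,658,740.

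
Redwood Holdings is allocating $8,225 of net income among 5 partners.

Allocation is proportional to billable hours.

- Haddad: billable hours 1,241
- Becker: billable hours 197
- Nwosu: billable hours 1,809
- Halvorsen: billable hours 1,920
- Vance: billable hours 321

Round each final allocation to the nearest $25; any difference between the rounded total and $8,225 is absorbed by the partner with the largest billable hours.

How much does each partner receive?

Combined billable hours = 5,488.
Proportional shares: Haddad 1,241/5,488 × $8,225 = 1,859.92; Becker 197/5,488 × $8,225 = 295.25; Nwosu 1,809/5,488 × $8,225 = 2,711.19; Halvorsen 1,920/5,488 × $8,225 = 2,877.55; Vance 321/5,488 × $8,225 = 481.09.
At nearest $25: Haddad $1,850; Becker $300; Nwosu $2,700; Halvorsen $2,875; Vance $475. Sum = $8,200.
Difference $8,225 − $8,200 = +$25 applied to largest billable hours (Halvorsen): Halvorsen becomes $2,900.

Haddad: $1,850; Becker: $300; Nwosu: $2,700; Halvorsen: $2,900; Vance: $475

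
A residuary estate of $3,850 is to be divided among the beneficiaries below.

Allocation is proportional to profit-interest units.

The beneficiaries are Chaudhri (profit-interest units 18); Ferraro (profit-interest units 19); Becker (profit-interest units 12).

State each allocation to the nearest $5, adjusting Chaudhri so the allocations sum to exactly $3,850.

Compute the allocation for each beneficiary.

Total profit-interest units = 49.
Pro-rata amounts: Chaudhri 18/49 × $3,850 = 1,414.29; Ferraro 19/49 × $3,850 = 1,492.86; Becker 12/49 × $3,850 = 942.86.
After rounding ($5): Chaudhri $1,415; Ferraro $1,495; Becker $945. Sum = $3,855.
Difference $3,850 − $3,855 = −$5 applied to Chaudhri: Chaudhri becomes $1,410.

Chaudhri: $1,410 | Ferraro: $1,495 | Becker: $945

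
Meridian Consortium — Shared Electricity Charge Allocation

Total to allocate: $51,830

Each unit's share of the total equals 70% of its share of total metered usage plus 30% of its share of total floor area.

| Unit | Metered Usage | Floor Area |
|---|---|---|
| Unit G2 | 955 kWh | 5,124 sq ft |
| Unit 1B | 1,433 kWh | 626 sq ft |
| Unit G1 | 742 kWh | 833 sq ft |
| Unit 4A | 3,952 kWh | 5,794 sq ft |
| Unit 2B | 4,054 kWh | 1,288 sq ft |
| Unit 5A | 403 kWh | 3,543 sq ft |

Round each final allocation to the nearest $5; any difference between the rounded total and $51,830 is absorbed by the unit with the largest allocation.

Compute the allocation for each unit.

Totals — metered usage 11,539, floor area 17,208.
Combined weights (70% metered usage + 30% floor area): Unit G2 0.1473; Unit 1B 0.0978; Unit G1 0.0595; Unit 4A 0.3408; Unit 2B 0.2684; Unit 5A 0.0862.
Unrounded shares: Unit G2 7,632.72; Unit 1B 5,071.30; Unit G1 3,085.69; Unit 4A 17,661.31; Unit 2B 13,910.44; Unit 5A 4,468.54.
Rounded to nearest $5: Unit G2 $7,635; Unit 1B $5,070; Unit G1 $3,085; Unit 4A $17,660; Unit 2B $13,910; Unit 5A $4,470. Sum = $51,830.
No rounding difference to absorb.

Unit G2: $7,635 | Unit 1B: $5,070 | Unit G1: $3,085 | Unit 4A: $17,660 | Unit 2B: $13,910 | Unit 5A: $4,470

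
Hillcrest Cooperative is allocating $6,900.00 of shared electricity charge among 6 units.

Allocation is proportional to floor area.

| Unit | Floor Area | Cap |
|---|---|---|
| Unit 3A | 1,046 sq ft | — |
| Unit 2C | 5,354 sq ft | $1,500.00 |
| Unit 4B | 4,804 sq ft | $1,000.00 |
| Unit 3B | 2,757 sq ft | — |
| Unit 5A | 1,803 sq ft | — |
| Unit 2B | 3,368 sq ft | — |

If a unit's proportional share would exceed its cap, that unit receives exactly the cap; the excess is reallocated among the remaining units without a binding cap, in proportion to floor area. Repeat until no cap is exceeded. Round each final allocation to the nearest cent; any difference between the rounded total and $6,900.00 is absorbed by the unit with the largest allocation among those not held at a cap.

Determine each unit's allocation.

Sum of floor area: 19,132.
Pro-rata shares before constraints: Unit 3A 377.2423; Unit 2C 1,930.9325; Unit 4B 1,732.5737; Unit 3B 994.3184; Unit 5A 650.2561; Unit 2B 1,214.6770.
Cap binds for Unit 2C ($1,500.00), Unit 4B ($1,000.00); residual $4,400.00 reallocated over remaining floor area 8,974.
Redistributed shares: Unit 3A 512.8594 → $512.86; Unit 3B 1,351.7718 → $1,351.77; Unit 5A 884.0205 → $884.02; Unit 2B 1,651.3483 → $1,651.35.

Unit 3A: $512.86 · Unit 2C: $1,500.00 · Unit 4B: $1,000.00 · Unit 3B: $1,351.77 · Unit 5A: $884.02 · Unit 2B: $1,651.35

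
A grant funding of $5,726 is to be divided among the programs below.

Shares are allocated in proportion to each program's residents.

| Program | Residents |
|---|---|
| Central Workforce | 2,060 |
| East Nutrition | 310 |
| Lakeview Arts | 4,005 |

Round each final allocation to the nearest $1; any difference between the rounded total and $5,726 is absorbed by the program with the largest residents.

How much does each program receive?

Central Workforce: $1,850 · East Nutrition: $278 · Lakeview Arts: $3,598

Residents total: 6,375.
Pro-rata amounts: Central Workforce 2,060/6,375 × $5,726 = 1,850.28; East Nutrition 310/6,375 × $5,726 = 278.44; Lakeview Arts 4,005/6,375 × $5,726 = 3,597.28.
After rounding ($1): Central Workforce $1,850; East Nutrition $278; Lakeview Arts $3,597. Sum = $5,725.
Difference $5,726 − $5,725 = +$1 applied to largest residents (Lakeview Arts): Lakeview Arts becomes $3,598.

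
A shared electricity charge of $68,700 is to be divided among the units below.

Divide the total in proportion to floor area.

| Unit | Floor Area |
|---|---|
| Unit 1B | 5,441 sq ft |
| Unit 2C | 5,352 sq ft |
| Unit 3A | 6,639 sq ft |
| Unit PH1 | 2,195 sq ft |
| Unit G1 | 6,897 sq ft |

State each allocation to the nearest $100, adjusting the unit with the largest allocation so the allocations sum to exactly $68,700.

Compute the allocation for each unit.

Unit 1B: $14,100; Unit 2C: $13,900; Unit 3A: $17,200; Unit PH1: $5,700; Unit G1: $17,800

Total floor area = 26,524.
Unrounded shares: Unit 1B 5,441/26,524 × $68,700 = 14,092.77; Unit 2C 5,352/26,524 × $68,700 = 13,862.25; Unit 3A 6,639/26,524 × $68,700 = 17,195.72; Unit PH1 2,195/26,524 × $68,700 = 5,685.29; Unit G1 6,897/26,524 × $68,700 = 17,863.97.
At nearest $100: Unit 1B $14,100; Unit 2C $13,900; Unit 3A $17,200; Unit PH1 $5,700; Unit G1 $17,900. Sum = $68,800.
Difference $68,700 − $68,800 = −$100 applied to largest allocation (Unit G1): Unit G1 becomes $17,800.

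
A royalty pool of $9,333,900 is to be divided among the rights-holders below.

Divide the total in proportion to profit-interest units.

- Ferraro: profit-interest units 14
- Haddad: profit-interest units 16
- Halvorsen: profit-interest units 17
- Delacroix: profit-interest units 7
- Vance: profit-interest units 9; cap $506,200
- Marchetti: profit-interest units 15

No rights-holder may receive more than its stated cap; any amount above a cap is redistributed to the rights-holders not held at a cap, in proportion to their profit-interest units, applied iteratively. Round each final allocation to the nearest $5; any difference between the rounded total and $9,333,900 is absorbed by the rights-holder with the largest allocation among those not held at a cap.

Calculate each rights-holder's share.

Ferraro: $1,791,130; Haddad: $2,047,005; Halvorsen: $2,174,935; Delacroix: $895,565; Vance: $506,200; Marchetti: $1,919,065

Profit-interest units total: 78.
Pro-rata shares before constraints: Ferraro 1,675,315.38; Haddad 1,914,646.15; Halvorsen 2,034,311.54; Delacroix 837,657.69; Vance 1,076,988.46; Marchetti 1,794,980.77.
Cap binds for Vance ($506,200); residual $8,827,700 reallocated over remaining profit-interest units 69.
Shares after redistribution: Ferraro 1,791,127.54 → $1,791,130; Haddad 2,047,002.90 → $2,047,005; Halvorsen 2,174,940.58 → $2,174,940; Delacroix 895,563.77 → $895,565; Marchetti 1,919,065.22 → $1,919,065.
Rounding difference −$5 applied to Halvorsen → $2,174,935.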